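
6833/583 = 6833/583 = 11.72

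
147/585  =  49/195 = 0.25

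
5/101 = 5/101 = 0.05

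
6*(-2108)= - 12648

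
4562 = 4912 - 350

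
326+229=555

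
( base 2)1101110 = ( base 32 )3E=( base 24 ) 4e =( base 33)3b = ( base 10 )110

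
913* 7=6391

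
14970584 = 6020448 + 8950136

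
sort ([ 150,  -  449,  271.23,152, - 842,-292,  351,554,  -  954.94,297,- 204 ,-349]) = [ -954.94, - 842,-449, - 349,-292 , - 204, 150,  152,271.23,297,351, 554]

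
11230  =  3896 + 7334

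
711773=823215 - 111442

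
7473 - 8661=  - 1188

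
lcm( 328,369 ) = 2952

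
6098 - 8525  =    -  2427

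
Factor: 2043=3^2*227^1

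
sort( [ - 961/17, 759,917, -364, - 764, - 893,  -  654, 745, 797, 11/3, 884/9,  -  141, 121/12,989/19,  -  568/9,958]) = [-893, - 764, - 654,  -  364,  -  141 , - 568/9, - 961/17, 11/3, 121/12, 989/19,884/9,745, 759, 797, 917, 958]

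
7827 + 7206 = 15033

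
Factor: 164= 2^2*  41^1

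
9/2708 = 9/2708= 0.00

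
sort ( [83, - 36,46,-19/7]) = [ - 36, - 19/7, 46, 83] 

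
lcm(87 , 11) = 957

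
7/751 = 7/751 = 0.01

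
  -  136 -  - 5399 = 5263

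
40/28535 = 8/5707 = 0.00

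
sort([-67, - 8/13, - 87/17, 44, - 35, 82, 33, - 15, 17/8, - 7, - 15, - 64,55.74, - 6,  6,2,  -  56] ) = [ - 67, - 64,- 56, - 35,  -  15,  -  15,  -  7, - 6, - 87/17, - 8/13,2 , 17/8,6,33, 44, 55.74,82]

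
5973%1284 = 837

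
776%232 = 80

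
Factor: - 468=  - 2^2*3^2*13^1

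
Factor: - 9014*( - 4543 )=40950602 = 2^1*7^1*11^1*59^1* 4507^1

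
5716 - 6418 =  - 702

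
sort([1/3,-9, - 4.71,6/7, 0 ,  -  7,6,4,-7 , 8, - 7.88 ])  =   [ - 9, - 7.88,-7,  -  7, - 4.71, 0, 1/3 , 6/7,4,6  ,  8 ]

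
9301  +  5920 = 15221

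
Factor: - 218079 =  - 3^3*41^1*197^1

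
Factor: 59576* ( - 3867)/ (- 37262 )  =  115190196/18631=2^2*3^1*11^1 * 31^( - 1)*601^( - 1)* 677^1*1289^1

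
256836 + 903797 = 1160633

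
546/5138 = 39/367 = 0.11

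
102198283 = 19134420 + 83063863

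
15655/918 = 17  +  49/918 = 17.05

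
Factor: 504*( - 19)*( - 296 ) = 2^6*3^2*7^1*19^1*  37^1  =  2834496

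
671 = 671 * 1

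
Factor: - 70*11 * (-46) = 35420 = 2^2*5^1*7^1*11^1*23^1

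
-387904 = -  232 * 1672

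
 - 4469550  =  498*(- 8975)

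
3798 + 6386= 10184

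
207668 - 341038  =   - 133370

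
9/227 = 9/227=0.04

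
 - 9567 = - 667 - 8900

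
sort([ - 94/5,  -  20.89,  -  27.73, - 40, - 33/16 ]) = [ - 40,  -  27.73, - 20.89,  -  94/5, - 33/16]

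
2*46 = 92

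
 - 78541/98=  - 802 + 55/98 =- 801.44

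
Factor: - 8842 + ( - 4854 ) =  - 2^7 * 107^1 = - 13696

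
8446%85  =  31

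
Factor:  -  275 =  -5^2 * 11^1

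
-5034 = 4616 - 9650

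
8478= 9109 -631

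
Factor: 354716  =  2^2 * 71^1 *1249^1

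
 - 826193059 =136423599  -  962616658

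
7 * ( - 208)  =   - 1456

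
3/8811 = 1/2937 = 0.00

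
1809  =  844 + 965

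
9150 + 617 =9767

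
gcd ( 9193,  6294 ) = 1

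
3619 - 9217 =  - 5598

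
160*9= 1440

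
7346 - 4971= 2375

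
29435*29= 853615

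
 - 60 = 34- 94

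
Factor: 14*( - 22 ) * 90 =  - 27720 = -2^3* 3^2*5^1 * 7^1 * 11^1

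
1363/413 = 3+ 124/413 = 3.30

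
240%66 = 42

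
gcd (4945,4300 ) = 215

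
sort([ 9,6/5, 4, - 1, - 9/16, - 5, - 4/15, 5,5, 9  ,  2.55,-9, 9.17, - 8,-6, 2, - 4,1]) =[ - 9, - 8 , - 6, - 5, - 4, - 1, - 9/16, - 4/15,1,6/5,2,2.55,4,5 , 5, 9,9, 9.17 ] 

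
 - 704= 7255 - 7959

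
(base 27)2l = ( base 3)2210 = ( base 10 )75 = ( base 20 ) 3f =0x4B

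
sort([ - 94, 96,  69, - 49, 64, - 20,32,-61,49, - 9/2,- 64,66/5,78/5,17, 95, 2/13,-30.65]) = [- 94, - 64,  -  61,  -  49,- 30.65,  -  20, - 9/2,2/13,66/5, 78/5, 17,32,49,64,69,95,96] 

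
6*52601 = 315606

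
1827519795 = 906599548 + 920920247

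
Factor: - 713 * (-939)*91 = 60925137 = 3^1*7^1 * 13^1* 23^1 * 31^1*313^1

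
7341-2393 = 4948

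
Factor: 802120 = 2^3*5^1*11^1*1823^1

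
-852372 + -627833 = - 1480205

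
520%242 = 36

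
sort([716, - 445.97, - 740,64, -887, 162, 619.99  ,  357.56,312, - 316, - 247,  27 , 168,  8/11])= [  -  887, -740, - 445.97,-316, - 247 , 8/11, 27, 64,162,  168,312,357.56, 619.99, 716]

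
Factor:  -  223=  - 223^1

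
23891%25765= 23891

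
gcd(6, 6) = 6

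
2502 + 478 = 2980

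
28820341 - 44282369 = -15462028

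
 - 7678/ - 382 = 20 + 19/191 = 20.10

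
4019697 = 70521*57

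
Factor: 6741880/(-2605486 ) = - 2^2* 5^1*13^(- 1 )*23^ ( - 1) *31^1 *4357^(-1 ) * 5437^1 = -3370940/1302743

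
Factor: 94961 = 94961^1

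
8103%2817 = 2469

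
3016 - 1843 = 1173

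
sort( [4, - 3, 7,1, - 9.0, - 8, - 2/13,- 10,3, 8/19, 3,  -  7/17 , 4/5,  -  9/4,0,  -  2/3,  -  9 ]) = [ - 10, - 9.0, - 9,-8, - 3, - 9/4, -2/3,  -  7/17, - 2/13, 0 , 8/19, 4/5,1,3, 3 , 4, 7]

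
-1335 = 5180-6515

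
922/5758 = 461/2879=0.16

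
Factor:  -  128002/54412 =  - 287/122 = - 2^( - 1 )*7^1*41^1 * 61^(-1) 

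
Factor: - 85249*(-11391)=971071359=   3^1*163^1 * 523^1*3797^1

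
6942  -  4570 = 2372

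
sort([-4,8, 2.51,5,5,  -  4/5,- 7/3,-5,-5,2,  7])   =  [-5 , - 5, - 4, - 7/3, - 4/5 , 2, 2.51, 5 , 5,7,  8 ]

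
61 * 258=15738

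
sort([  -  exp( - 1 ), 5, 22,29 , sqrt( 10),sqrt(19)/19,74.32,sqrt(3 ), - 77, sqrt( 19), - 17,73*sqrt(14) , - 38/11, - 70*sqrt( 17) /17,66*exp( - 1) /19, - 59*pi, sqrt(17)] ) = [ - 59*pi, - 77, - 17 , - 70*sqrt( 17 )/17, - 38/11, - exp(-1),sqrt(19) /19, 66*exp(-1) /19,sqrt (3 ),sqrt( 10),sqrt( 17), sqrt(19 ), 5,22, 29,74.32,73*sqrt( 14)]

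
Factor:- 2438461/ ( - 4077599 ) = 509^( - 1 )*8011^(-1 )*2438461^1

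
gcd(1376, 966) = 2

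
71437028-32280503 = 39156525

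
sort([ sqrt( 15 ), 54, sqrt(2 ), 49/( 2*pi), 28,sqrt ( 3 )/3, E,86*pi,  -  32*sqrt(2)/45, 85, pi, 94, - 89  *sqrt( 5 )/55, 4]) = [  -  89* sqrt( 5)/55,-32 *sqrt(2 ) /45,sqrt(3)/3, sqrt(2),E, pi,sqrt(15), 4,  49/(2*pi), 28, 54,  85,  94 , 86*pi] 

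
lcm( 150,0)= 0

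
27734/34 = 815+ 12/17 = 815.71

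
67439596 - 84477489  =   - 17037893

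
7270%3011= 1248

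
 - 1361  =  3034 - 4395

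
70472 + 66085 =136557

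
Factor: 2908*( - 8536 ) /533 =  - 24822688/533 = - 2^5*11^1 * 13^( - 1 )*41^( - 1) * 97^1*727^1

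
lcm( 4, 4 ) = 4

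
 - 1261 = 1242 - 2503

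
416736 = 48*8682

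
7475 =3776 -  - 3699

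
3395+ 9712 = 13107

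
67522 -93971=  - 26449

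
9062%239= 219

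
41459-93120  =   - 51661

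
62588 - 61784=804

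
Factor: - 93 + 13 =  - 80 = - 2^4 *5^1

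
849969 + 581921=1431890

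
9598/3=3199 + 1/3 = 3199.33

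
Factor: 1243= 11^1*113^1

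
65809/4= 16452 + 1/4 = 16452.25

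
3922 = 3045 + 877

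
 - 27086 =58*( - 467 )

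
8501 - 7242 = 1259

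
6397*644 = 4119668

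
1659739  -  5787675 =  - 4127936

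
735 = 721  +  14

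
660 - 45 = 615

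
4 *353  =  1412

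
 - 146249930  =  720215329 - 866465259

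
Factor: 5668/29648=2^(  -  2 )*13^1*17^( -1)= 13/68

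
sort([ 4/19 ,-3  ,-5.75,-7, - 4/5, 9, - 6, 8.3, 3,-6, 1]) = [ - 7, - 6,-6 ,-5.75, - 3 ,- 4/5,4/19,1,  3,8.3, 9] 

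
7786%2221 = 1123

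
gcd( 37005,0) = 37005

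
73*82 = 5986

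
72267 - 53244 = 19023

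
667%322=23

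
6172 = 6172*1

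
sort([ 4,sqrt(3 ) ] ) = [sqrt( 3 ),4 ] 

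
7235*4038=29214930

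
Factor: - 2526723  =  -3^2*43^1* 6529^1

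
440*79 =34760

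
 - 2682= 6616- 9298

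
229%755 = 229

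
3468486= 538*6447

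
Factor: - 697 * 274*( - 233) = 2^1*17^1*41^1*137^1*233^1 = 44497874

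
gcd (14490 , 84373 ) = 1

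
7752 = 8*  969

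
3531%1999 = 1532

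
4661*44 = 205084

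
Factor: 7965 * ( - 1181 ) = -3^3*5^1*59^1*1181^1 = - 9406665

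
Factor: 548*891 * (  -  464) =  - 2^6*3^4*11^1 * 29^1*137^1= - 226556352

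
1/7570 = 1/7570 = 0.00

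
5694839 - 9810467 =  - 4115628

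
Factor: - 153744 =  - 2^4*3^1*3203^1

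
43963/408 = 107 + 307/408 = 107.75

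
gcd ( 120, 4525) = 5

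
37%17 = 3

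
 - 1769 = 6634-8403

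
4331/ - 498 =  - 9 + 151/498=   - 8.70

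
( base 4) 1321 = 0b1111001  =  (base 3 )11111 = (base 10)121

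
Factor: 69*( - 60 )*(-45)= 2^2*3^4*5^2*23^1 = 186300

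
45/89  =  45/89 = 0.51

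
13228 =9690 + 3538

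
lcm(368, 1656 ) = 3312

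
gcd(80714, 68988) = 2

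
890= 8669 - 7779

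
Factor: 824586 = 2^1 *3^1*7^1*29^1*677^1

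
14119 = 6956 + 7163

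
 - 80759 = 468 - 81227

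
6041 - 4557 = 1484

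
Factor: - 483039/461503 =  - 3^2*7^( - 1)*191^1*281^1*65929^( -1 )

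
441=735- 294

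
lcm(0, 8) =0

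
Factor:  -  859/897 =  - 3^ ( - 1) * 13^(-1)*23^( - 1)*859^1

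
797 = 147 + 650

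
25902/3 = 8634 = 8634.00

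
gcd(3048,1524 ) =1524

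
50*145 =7250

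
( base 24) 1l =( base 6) 113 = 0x2d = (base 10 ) 45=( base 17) 2b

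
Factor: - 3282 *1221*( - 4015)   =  16089397830 = 2^1*3^2*5^1*11^2*37^1 *73^1*547^1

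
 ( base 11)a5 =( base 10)115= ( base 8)163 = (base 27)47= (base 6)311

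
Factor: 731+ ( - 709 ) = 2^1*11^1 = 22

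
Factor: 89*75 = 6675  =  3^1 *5^2*89^1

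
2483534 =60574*41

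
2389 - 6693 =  - 4304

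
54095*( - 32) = -1731040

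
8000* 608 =4864000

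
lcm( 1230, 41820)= 41820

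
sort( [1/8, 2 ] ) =[1/8,2]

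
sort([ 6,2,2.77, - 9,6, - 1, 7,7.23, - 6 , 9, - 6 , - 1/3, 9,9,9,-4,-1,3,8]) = [ - 9, - 6, - 6, - 4, - 1, - 1,-1/3, 2 , 2.77,3,6,6, 7 , 7.23,8,9,9,9,9] 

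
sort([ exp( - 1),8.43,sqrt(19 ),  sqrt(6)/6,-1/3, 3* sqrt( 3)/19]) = [ - 1/3, 3*sqrt (3)/19,exp( - 1 ) , sqrt( 6)/6, sqrt(19),8.43]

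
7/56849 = 7/56849 = 0.00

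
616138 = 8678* 71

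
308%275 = 33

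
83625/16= 83625/16 = 5226.56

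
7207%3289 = 629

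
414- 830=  - 416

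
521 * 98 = 51058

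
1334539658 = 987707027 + 346832631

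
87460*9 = 787140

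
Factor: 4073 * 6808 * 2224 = 61669260416 = 2^7*23^1*37^1*139^1*4073^1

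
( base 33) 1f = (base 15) 33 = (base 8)60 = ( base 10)48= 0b110000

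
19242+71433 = 90675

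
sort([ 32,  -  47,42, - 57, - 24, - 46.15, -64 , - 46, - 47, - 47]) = [ - 64, - 57,-47, - 47, - 47, - 46.15, - 46, - 24,32, 42]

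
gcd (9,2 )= 1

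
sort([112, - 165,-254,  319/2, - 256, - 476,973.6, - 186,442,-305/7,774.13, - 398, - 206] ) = [ - 476,-398, - 256, - 254, - 206, - 186 , - 165,-305/7,112,319/2,442,774.13,973.6] 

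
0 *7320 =0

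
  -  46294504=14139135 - 60433639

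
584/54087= 584/54087 = 0.01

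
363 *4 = 1452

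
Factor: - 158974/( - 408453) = 202/519 = 2^1*3^( - 1 )*101^1*173^( - 1)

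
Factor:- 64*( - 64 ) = 4096 = 2^12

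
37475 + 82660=120135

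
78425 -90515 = -12090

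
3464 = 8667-5203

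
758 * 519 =393402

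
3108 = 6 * 518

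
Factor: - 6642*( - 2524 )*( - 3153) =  - 52858178424 = - 2^3*3^5 * 41^1*631^1*1051^1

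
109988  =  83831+26157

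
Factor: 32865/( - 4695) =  - 7^1=-7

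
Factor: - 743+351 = - 2^3*7^2 = - 392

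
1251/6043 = 1251/6043  =  0.21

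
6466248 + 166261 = 6632509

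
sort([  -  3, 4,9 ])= [-3, 4, 9]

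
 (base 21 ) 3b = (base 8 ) 112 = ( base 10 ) 74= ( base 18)42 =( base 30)2e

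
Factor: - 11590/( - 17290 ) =7^(  -  1 ) * 13^(-1)*61^1=   61/91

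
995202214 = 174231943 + 820970271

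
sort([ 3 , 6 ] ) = [ 3, 6 ]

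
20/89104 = 5/22276   =  0.00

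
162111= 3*54037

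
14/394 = 7/197 =0.04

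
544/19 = 28 + 12/19 = 28.63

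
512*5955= 3048960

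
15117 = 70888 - 55771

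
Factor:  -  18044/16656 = -2^(-2)*3^ ( - 1)*13^1= - 13/12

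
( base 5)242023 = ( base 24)ffd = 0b10001100110101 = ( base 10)9013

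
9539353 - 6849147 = 2690206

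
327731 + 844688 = 1172419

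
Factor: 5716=2^2*1429^1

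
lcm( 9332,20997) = 83988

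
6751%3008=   735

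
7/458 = 7/458=0.02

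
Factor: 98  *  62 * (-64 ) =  - 2^8 * 7^2 *31^1 = -  388864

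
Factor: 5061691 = 191^1 * 26501^1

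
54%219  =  54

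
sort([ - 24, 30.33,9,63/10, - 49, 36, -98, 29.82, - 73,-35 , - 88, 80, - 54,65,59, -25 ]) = [ - 98,- 88,-73,  -  54, - 49, - 35, - 25,-24,  63/10, 9 , 29.82,30.33,36, 59, 65, 80 ]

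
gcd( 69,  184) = 23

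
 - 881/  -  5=176 + 1/5 = 176.20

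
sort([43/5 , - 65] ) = [-65, 43/5]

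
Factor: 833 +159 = 992 = 2^5*31^1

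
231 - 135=96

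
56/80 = 7/10 = 0.70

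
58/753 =58/753 =0.08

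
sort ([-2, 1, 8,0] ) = [- 2,0,1,8] 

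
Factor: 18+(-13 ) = 5^1  =  5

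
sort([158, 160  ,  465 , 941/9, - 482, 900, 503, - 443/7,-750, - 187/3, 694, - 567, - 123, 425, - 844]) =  [ - 844, - 750,- 567, - 482, - 123, - 443/7, - 187/3, 941/9,158, 160, 425, 465, 503,694, 900]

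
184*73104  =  13451136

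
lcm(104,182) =728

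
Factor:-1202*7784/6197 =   -  2^4*7^1*139^1 * 601^1 * 6197^(  -  1) = -9356368/6197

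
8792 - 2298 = 6494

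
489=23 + 466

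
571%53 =41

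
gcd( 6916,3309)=1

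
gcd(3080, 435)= 5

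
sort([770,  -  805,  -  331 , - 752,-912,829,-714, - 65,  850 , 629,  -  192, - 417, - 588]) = [ - 912, - 805, - 752, - 714, - 588, - 417 , - 331,  -  192  , - 65, 629,  770, 829,  850]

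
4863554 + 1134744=5998298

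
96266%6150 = 4016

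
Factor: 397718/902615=2^1*5^( -1 )*7^( - 1)*17^( - 1) *37^( - 1)*41^( - 1)*198859^1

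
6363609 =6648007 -284398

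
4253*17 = 72301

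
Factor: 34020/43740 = 3^( - 2)*7^1 = 7/9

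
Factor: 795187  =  795187^1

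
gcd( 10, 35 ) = 5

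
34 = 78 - 44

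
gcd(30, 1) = 1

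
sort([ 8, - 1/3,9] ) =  [-1/3, 8, 9] 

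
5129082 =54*94983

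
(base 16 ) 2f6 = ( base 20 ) 1HI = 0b1011110110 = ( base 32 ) NM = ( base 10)758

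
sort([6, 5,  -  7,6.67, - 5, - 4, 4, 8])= [ - 7, - 5, - 4 , 4, 5 , 6,6.67, 8]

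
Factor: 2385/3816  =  5/8 = 2^( -3)*5^1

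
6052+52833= 58885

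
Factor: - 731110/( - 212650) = 73111/21265 = 5^( - 1)*113^1*647^1*4253^( -1) 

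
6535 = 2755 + 3780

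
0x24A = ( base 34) H8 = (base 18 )1EA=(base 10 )586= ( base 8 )1112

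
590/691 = 590/691 = 0.85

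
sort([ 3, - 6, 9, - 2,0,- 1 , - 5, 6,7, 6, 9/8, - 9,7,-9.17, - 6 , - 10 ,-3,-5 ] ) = [ - 10, - 9.17, - 9, - 6, - 6, - 5,-5, - 3, - 2,-1, 0, 9/8,3, 6,  6, 7, 7,9]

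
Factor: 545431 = 97^1*5623^1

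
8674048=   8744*992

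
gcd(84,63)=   21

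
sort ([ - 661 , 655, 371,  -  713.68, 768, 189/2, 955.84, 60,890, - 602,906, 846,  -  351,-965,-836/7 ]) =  [-965, - 713.68, - 661, - 602, - 351, - 836/7, 60,189/2, 371, 655, 768,846,890,  906,955.84 ] 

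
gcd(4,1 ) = 1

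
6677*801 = 5348277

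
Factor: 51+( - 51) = 0 = 0^1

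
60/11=60/11 = 5.45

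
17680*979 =17308720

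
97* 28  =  2716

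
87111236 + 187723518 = 274834754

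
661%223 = 215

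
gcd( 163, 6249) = 1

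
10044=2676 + 7368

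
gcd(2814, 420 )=42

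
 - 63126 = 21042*( - 3 ) 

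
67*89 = 5963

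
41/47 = 41/47 = 0.87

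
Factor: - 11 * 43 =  - 473=-  11^1*43^1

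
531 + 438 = 969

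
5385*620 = 3338700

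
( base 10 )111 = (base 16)6f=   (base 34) 39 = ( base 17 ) 69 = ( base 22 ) 51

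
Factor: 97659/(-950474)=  -2^(  -  1)*3^3*7^( -1)*3617^1*67891^( - 1) 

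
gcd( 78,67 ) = 1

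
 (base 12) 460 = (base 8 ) 1210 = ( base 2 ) 1010001000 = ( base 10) 648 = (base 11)53A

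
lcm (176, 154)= 1232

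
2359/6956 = 2359/6956 = 0.34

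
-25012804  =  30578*( - 818 ) 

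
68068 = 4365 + 63703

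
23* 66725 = 1534675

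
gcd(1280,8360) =40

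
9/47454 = 3/15818 = 0.00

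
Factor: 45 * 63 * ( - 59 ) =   -  167265= -3^4*5^1*7^1*59^1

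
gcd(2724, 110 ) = 2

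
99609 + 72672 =172281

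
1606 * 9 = 14454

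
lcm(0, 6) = 0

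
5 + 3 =8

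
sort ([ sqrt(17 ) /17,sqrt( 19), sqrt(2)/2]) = [ sqrt( 17)/17,sqrt( 2 ) /2,sqrt(19)]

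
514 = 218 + 296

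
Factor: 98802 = 2^1*3^2*11^1*499^1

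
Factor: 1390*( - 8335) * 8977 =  - 104004380050 = - 2^1*5^2*47^1*139^1*191^1*1667^1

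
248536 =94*2644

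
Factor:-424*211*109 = - 9751576 = -  2^3*53^1*109^1*211^1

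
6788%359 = 326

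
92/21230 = 46/10615 = 0.00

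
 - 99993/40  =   - 99993/40 =- 2499.82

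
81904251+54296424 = 136200675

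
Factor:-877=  - 877^1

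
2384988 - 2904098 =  - 519110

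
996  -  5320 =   -  4324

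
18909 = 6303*3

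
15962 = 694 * 23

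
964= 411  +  553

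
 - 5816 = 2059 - 7875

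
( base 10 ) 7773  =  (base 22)G17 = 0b1111001011101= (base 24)DBL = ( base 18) 15hf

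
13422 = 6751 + 6671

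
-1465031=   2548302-4013333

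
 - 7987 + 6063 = -1924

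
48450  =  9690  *5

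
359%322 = 37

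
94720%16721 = 11115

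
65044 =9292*7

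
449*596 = 267604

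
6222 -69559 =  - 63337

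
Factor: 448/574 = 32/41 = 2^5 * 41^( - 1 )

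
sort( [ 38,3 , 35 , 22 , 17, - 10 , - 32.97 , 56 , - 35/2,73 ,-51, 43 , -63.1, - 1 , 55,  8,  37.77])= [ - 63.1, - 51, -32.97, - 35/2 , - 10 , - 1,3, 8, 17, 22,35, 37.77, 38 , 43 , 55, 56,73]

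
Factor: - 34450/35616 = -2^(-4)*3^(-1)*5^2*7^( - 1) * 13^1 = -  325/336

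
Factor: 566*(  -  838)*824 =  - 390829792 = - 2^5*103^1*283^1*419^1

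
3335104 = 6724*496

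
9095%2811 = 662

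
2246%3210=2246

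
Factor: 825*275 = 3^1 * 5^4 *11^2= 226875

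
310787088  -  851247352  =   - 540460264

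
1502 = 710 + 792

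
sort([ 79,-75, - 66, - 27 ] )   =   [- 75, - 66, - 27, 79 ] 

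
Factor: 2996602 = 2^1*7^1*214043^1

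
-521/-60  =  521/60 = 8.68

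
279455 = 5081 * 55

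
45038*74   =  3332812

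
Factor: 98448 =2^4 * 3^1 * 7^1 * 293^1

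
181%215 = 181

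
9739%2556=2071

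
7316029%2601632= 2112765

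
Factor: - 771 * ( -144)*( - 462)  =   - 51293088 = -2^5*3^4*7^1*11^1*257^1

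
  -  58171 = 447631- 505802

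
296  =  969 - 673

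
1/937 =1/937 = 0.00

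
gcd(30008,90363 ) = 1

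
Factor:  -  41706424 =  - 2^3*1303^1*4001^1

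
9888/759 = 13 + 7/253 = 13.03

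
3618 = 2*1809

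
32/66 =16/33 = 0.48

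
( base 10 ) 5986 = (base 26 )8M6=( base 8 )13542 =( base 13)2956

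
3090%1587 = 1503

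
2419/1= 2419 = 2419.00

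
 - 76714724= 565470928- 642185652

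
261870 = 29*9030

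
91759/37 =2479+36/37 = 2479.97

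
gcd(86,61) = 1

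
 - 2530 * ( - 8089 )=20465170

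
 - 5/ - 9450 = 1/1890 = 0.00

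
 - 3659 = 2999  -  6658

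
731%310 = 111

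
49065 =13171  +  35894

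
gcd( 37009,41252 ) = 1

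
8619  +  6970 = 15589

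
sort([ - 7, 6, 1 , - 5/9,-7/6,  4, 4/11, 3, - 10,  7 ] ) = [ - 10 , - 7, - 7/6, - 5/9, 4/11, 1, 3,4, 6,7 ]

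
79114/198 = 39557/99 = 399.57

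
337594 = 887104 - 549510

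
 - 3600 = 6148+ - 9748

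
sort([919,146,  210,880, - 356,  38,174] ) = [-356,  38,146,174,210,880, 919 ] 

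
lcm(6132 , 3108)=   226884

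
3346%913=607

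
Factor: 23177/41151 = 3^(-1)*7^2*29^( - 1 ) = 49/87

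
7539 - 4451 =3088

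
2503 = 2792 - 289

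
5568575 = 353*15775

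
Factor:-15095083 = - 79^1*109^1*1753^1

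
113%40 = 33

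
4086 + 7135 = 11221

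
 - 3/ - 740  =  3/740 = 0.00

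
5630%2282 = 1066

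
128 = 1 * 128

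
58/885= 58/885 =0.07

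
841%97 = 65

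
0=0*25917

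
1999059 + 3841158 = 5840217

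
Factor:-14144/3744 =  - 2^1*3^( - 2)*17^1 = - 34/9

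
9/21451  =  9/21451= 0.00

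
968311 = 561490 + 406821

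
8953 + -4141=4812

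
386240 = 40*9656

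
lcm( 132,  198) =396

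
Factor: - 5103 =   -  3^6*7^1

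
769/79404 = 769/79404 = 0.01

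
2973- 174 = 2799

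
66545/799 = 66545/799 = 83.29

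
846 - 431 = 415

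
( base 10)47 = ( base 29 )1i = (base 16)2F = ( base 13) 38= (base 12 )3b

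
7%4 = 3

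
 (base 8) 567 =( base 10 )375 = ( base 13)22B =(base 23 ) g7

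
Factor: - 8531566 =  - 2^1*4265783^1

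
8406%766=746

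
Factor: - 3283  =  -7^2*67^1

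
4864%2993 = 1871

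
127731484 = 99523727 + 28207757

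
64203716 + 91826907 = 156030623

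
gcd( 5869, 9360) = 1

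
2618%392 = 266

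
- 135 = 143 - 278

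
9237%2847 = 696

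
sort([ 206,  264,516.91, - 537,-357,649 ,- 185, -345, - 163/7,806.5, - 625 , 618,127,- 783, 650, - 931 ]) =[ - 931, - 783, - 625, - 537  , -357, - 345, - 185, - 163/7,  127, 206, 264,516.91, 618,649,  650,806.5]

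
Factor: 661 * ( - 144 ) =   -  2^4*3^2*661^1 = - 95184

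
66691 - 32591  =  34100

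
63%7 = 0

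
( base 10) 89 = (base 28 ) 35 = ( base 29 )32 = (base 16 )59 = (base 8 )131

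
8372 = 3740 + 4632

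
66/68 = 33/34 = 0.97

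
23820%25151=23820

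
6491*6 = 38946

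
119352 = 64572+54780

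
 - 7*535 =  - 3745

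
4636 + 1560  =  6196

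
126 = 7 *18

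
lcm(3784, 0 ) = 0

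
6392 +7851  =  14243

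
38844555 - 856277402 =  - 817432847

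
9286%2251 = 282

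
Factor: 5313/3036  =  7/4 = 2^( - 2 )*7^1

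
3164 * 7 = 22148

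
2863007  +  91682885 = 94545892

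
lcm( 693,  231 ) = 693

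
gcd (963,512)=1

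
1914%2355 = 1914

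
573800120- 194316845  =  379483275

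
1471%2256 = 1471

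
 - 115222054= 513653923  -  628875977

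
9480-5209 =4271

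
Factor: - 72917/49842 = -79/54 = - 2^(-1 )*3^( - 3) * 79^1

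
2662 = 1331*2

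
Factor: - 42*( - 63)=2^1*3^3*7^2 = 2646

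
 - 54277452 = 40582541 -94859993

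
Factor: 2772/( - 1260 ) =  - 5^( - 1 )*11^1 = - 11/5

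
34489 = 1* 34489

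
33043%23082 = 9961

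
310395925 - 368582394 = -58186469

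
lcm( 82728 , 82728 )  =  82728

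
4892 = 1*4892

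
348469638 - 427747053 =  - 79277415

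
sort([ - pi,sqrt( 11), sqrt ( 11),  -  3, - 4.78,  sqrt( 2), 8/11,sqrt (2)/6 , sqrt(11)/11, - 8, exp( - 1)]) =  [ - 8,-4.78, - pi, - 3,sqrt(2) /6,sqrt(11 )/11,exp( - 1), 8/11,sqrt(2),sqrt( 11),sqrt( 11) ] 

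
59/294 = 59/294 = 0.20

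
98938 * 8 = 791504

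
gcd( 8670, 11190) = 30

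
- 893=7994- 8887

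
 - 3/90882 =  - 1 + 30293/30294 = -  0.00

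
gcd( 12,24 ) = 12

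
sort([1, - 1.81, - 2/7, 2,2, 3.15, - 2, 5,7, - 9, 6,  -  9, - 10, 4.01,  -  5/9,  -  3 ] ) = [ - 10,- 9,-9, - 3, - 2, - 1.81, - 5/9,-2/7, 1 , 2, 2,3.15, 4.01,5,6, 7 ] 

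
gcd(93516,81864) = 12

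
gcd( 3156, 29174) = 2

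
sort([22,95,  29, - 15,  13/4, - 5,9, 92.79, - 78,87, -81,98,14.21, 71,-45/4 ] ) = [ - 81, - 78, - 15, - 45/4, - 5,13/4,9,14.21,22,29,71, 87 , 92.79,95  ,  98 ]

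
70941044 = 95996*739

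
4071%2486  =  1585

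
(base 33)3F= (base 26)4a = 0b1110010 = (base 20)5e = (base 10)114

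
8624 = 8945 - 321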